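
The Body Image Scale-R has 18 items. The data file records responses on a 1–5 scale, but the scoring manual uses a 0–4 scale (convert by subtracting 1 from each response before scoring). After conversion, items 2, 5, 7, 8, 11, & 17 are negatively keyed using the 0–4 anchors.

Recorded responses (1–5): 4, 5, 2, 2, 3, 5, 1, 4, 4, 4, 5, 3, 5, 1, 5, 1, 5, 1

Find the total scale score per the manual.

32

Convert to 0–4: 3, 4, 1, 1, 2, 4, 0, 3, 3, 3, 4, 2, 4, 0, 4, 0, 4, 0
Reverse-coded (reverse-coded value = 4 − response):
  item 2: 4 − 4 = 0
  item 5: 4 − 2 = 2
  item 7: 4 − 0 = 4
  item 8: 4 − 3 = 1
  item 11: 4 − 4 = 0
  item 17: 4 − 4 = 0
Scored: 3, 0, 1, 1, 2, 4, 4, 1, 3, 3, 0, 2, 4, 0, 4, 0, 0, 0
Total = 32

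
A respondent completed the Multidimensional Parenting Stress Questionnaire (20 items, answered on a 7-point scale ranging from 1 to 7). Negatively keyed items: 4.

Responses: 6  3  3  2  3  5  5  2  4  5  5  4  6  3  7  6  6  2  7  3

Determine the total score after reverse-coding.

Apply reverse scoring (reverse-coded value = 8 − response):
  item 4: 8 − 2 = 6
Scored responses: 6, 3, 3, 6, 3, 5, 5, 2, 4, 5, 5, 4, 6, 3, 7, 6, 6, 2, 7, 3
Total = 6 + 3 + 3 + 6 + 3 + 5 + 5 + 2 + 4 + 5 + 5 + 4 + 6 + 3 + 7 + 6 + 6 + 2 + 7 + 3 = 91

91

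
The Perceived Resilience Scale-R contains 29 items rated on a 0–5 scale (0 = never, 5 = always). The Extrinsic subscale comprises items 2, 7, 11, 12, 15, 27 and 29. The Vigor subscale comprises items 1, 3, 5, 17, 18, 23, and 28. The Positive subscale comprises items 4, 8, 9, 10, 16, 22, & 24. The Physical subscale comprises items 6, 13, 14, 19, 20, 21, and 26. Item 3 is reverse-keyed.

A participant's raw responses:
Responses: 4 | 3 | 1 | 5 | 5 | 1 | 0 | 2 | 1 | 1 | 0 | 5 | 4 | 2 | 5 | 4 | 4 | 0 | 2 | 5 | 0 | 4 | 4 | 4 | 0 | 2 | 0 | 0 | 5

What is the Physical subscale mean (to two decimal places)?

2.29

Physical items: 6, 13, 14, 19, 20, 21, 26.
  item 6: 1
  item 13: 4
  item 14: 2
  item 19: 2
  item 20: 5
  item 21: 0
  item 26: 2
Sum = 1 + 4 + 2 + 2 + 5 + 0 + 2 = 16
Mean = 16 / 7 = 2.29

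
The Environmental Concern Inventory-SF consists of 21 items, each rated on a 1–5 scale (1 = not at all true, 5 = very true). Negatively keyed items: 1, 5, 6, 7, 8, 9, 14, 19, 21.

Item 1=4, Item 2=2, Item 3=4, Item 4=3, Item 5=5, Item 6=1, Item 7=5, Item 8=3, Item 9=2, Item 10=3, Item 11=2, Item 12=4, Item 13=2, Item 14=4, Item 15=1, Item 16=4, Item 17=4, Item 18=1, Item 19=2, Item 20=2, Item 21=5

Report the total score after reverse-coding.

55

Reversing items 1, 5, 6, 7, 8, 9, 14, 19 and 21 with 6 − raw:
Total = (6−4) + 2 + 4 + 3 + (6−5) + (6−1) + (6−5) + (6−3) + (6−2) + 3 + 2 + 4 + 2 + (6−4) + 1 + 4 + 4 + 1 + (6−2) + 2 + (6−5)
      = 2 + 2 + 4 + 3 + 1 + 5 + 1 + 3 + 4 + 3 + 2 + 4 + 2 + 2 + 1 + 4 + 4 + 1 + 4 + 2 + 1 = 55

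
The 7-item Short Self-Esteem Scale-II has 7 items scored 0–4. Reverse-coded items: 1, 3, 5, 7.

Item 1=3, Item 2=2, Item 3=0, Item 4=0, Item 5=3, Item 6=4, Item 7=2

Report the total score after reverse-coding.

Apply reverse scoring (reverse-coded value = 4 − response):
  item 1: 4 − 3 = 1
  item 3: 4 − 0 = 4
  item 5: 4 − 3 = 1
  item 7: 4 − 2 = 2
After reverse-coding: 1, 2, 4, 0, 1, 4, 2
Total = 1 + 2 + 4 + 0 + 1 + 4 + 2 = 14

14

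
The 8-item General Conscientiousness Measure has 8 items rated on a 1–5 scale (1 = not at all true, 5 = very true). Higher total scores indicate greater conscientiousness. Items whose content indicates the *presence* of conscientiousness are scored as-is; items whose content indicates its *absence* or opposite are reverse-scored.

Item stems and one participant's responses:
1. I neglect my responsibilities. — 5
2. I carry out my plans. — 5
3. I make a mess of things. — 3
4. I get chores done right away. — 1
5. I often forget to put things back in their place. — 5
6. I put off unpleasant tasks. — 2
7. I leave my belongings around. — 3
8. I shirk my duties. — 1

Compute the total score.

23

Items 1, 3, 5, 6, 7, 8 describe the absence/opposite of conscientiousness → reverse-score.
reversed = (1+5) − raw = 6 − raw.
  item 1: 6 − 5 = 1
  item 2: 5
  item 3: 6 − 3 = 3
  item 4: 1
  item 5: 6 − 5 = 1
  item 6: 6 − 2 = 4
  item 7: 6 − 3 = 3
  item 8: 6 − 1 = 5
Total = 1 + 5 + 3 + 1 + 1 + 4 + 3 + 5 = 23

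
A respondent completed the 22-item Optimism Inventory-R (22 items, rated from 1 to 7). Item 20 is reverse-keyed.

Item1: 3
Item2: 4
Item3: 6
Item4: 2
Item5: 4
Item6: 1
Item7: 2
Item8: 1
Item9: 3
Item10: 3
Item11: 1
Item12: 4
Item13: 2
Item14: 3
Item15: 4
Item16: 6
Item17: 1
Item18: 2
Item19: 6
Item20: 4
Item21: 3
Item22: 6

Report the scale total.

71

Raw sum = 71. Reverse-keyed items: 20; their raw sum = 4.
Each reversal replaces raw with 8 − raw, changing the total by 8 − 2·raw per item.
Total = 71 + 1·8 − 2·4 = 71 + 8 − 8 = 71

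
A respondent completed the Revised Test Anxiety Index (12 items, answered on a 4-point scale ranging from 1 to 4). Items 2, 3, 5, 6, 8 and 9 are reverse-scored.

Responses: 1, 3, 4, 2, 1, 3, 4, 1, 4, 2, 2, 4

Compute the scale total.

Reverse-coded items (reversed = (1+4) − raw = 5 − raw):
  item 2: 5 − 3 = 2
  item 3: 5 − 4 = 1
  item 5: 5 − 1 = 4
  item 6: 5 − 3 = 2
  item 8: 5 − 1 = 4
  item 9: 5 − 4 = 1
Scored items: 1, 2, 1, 2, 4, 2, 4, 4, 1, 2, 2, 4
Total = 1 + 2 + 1 + 2 + 4 + 2 + 4 + 4 + 1 + 2 + 2 + 4 = 29

29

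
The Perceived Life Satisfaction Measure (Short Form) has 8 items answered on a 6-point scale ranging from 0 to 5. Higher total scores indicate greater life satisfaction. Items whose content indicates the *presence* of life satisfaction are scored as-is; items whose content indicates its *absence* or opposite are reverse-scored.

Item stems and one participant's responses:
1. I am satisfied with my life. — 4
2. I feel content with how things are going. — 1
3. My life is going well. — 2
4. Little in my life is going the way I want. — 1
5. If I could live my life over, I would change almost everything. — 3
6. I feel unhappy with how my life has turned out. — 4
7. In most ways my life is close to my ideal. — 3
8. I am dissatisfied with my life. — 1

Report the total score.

Items 4, 5, 6, 8 describe the absence/opposite of life satisfaction → reverse-score.
reversed = (0+5) − raw = 5 − raw.
  item 1: 4
  item 2: 1
  item 3: 2
  item 4: 5 − 1 = 4
  item 5: 5 − 3 = 2
  item 6: 5 − 4 = 1
  item 7: 3
  item 8: 5 − 1 = 4
Total = 4 + 1 + 2 + 4 + 2 + 1 + 3 + 4 = 21

21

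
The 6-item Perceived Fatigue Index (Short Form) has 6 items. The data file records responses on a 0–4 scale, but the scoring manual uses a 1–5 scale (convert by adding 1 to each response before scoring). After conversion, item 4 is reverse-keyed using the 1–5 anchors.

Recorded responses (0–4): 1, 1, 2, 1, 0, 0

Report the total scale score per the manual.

Convert to 1–5: 2, 2, 3, 2, 1, 1
Reverse-coded (on a 1–5 scale, reversed = 6 − raw):
  item 4: 6 − 2 = 4
Scored: 2, 2, 3, 4, 1, 1
Total = 13

13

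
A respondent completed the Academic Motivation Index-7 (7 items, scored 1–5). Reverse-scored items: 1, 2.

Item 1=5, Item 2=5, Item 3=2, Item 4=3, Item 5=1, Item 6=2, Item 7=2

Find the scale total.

12

Apply reverse scoring (reverse-coded value = 6 − response):
  item 1: 6 − 5 = 1
  item 2: 6 − 5 = 1
After reverse-coding: 1, 1, 2, 3, 1, 2, 2
Total = 1 + 1 + 2 + 3 + 1 + 2 + 2 = 12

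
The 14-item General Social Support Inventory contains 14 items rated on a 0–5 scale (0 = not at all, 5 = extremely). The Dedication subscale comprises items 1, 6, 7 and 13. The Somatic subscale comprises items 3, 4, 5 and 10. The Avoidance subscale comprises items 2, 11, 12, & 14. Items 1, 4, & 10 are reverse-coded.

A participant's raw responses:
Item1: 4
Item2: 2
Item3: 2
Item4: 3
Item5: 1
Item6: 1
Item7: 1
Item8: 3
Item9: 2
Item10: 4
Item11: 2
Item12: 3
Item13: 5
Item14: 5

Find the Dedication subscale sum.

8

Dedication items: 1, 6, 7, 13.
Of these, item 1 is reverse-coded; reverse-coded value = 5 − response.
  item 1: 5 − 4 = 1
  item 6: 1
  item 7: 1
  item 13: 5
Sum = 1 + 1 + 1 + 5 = 8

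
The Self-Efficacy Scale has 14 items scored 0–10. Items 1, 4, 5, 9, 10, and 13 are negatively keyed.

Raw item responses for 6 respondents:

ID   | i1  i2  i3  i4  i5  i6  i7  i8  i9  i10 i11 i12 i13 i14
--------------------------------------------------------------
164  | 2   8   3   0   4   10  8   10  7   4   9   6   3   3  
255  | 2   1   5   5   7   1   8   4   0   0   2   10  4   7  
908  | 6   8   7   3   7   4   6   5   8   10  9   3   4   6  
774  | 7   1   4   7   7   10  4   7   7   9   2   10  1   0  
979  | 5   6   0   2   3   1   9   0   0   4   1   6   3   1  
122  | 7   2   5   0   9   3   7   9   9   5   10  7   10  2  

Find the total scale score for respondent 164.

97

Respondent 164 raw: 2, 8, 3, 0, 4, 10, 8, 10, 7, 4, 9, 6, 3, 3.
Reverse-coded (reversed = (0+10) − raw = 10 − raw):
  item 1: 10 − 2 = 8
  item 2: 8
  item 3: 3
  item 4: 10 − 0 = 10
  item 5: 10 − 4 = 6
  item 6: 10
  item 7: 8
  item 8: 10
  item 9: 10 − 7 = 3
  item 10: 10 − 4 = 6
  item 11: 9
  item 12: 6
  item 13: 10 − 3 = 7
  item 14: 3
Sum = 8 + 8 + 3 + 10 + 6 + 10 + 8 + 10 + 3 + 6 + 9 + 6 + 7 + 3 = 97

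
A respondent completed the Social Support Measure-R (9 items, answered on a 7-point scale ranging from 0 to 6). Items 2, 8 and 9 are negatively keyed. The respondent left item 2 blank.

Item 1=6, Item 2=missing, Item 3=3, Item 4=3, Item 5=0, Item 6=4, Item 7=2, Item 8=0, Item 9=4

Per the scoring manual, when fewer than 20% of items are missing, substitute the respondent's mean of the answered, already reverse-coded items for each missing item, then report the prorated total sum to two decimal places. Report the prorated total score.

Reverse-coded (on a 0–6 scale, reversed = 6 − raw):
  item 8: 6 − 0 = 6
  item 9: 6 − 4 = 2
Completed scored items (8 of 9): 6, 3, 3, 0, 4, 2, 6, 2; sum = 26.
Person mean = 26 / 8 ≈ 3.2500
Prorated total = (26 / 8) × 9 = 29.25 (to 2 dp)

29.25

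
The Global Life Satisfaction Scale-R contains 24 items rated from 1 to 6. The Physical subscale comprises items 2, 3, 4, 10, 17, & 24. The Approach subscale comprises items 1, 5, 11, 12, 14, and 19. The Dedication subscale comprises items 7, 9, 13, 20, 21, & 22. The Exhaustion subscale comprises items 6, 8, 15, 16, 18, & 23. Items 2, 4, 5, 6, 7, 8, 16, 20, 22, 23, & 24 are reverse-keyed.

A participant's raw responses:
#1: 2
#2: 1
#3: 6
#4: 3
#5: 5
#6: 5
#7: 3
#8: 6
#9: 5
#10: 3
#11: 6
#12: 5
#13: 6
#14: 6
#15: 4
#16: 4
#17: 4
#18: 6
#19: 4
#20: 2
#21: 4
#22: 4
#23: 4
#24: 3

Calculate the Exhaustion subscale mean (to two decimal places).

3.17

Exhaustion items: 6, 8, 15, 16, 18, 23.
Of these, items 6, 8, 16, and 23 are reverse-keyed; reverse-coded value = 7 − response.
  item 6: 7 − 5 = 2
  item 8: 7 − 6 = 1
  item 15: 4
  item 16: 7 − 4 = 3
  item 18: 6
  item 23: 7 − 4 = 3
Sum = 2 + 1 + 4 + 3 + 6 + 3 = 19
Mean = 19 / 6 = 3.17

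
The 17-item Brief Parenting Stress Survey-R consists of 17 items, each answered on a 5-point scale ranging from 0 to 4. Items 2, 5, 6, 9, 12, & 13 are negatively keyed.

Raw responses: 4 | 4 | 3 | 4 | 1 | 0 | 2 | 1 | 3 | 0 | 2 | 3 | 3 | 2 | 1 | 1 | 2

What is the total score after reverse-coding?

Reverse-coded items (on a 0–4 scale, reversed = 4 − raw):
  item 2: 4 − 4 = 0
  item 5: 4 − 1 = 3
  item 6: 4 − 0 = 4
  item 9: 4 − 3 = 1
  item 12: 4 − 3 = 1
  item 13: 4 − 3 = 1
Scored items: 4, 0, 3, 4, 3, 4, 2, 1, 1, 0, 2, 1, 1, 2, 1, 1, 2
Total = 4 + 0 + 3 + 4 + 3 + 4 + 2 + 1 + 1 + 0 + 2 + 1 + 1 + 2 + 1 + 1 + 2 = 32

32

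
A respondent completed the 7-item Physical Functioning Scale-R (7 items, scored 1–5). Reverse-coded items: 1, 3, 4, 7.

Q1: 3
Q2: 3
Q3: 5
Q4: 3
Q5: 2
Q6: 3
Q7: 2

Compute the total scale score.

19

Reverse-coded items (reverse-coded value = 6 − response):
  item 1: 6 − 3 = 3
  item 3: 6 − 5 = 1
  item 4: 6 − 3 = 3
  item 7: 6 − 2 = 4
Scored items: 3, 3, 1, 3, 2, 3, 4
Total = 3 + 3 + 1 + 3 + 2 + 3 + 4 = 19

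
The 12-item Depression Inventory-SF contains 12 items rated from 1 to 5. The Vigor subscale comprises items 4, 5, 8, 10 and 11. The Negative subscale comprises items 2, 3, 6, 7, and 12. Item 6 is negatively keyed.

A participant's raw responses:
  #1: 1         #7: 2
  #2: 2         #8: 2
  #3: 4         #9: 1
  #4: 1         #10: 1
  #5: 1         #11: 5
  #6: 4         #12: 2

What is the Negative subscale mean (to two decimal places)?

Negative items: 2, 3, 6, 7, 12.
Of these, item 6 is negatively keyed; on a 1–5 scale, reversed = 6 − raw.
  item 2: 2
  item 3: 4
  item 6: 6 − 4 = 2
  item 7: 2
  item 12: 2
Sum = 2 + 4 + 2 + 2 + 2 = 12
Mean = 12 / 5 = 2.40

2.40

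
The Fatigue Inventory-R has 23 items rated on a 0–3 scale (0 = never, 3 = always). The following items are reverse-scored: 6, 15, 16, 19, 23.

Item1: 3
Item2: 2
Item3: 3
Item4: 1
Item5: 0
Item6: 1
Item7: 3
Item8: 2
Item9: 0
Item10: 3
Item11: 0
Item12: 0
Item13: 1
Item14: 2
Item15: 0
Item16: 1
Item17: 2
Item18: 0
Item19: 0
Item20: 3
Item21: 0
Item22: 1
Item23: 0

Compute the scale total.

Reverse-coded items (reverse-coded value = 3 − response):
  item 6: 3 − 1 = 2
  item 15: 3 − 0 = 3
  item 16: 3 − 1 = 2
  item 19: 3 − 0 = 3
  item 23: 3 − 0 = 3
After reverse-coding: 3, 2, 3, 1, 0, 2, 3, 2, 0, 3, 0, 0, 1, 2, 3, 2, 2, 0, 3, 3, 0, 1, 3
Total = 3 + 2 + 3 + 1 + 0 + 2 + 3 + 2 + 0 + 3 + 0 + 0 + 1 + 2 + 3 + 2 + 2 + 0 + 3 + 3 + 0 + 1 + 3 = 39

39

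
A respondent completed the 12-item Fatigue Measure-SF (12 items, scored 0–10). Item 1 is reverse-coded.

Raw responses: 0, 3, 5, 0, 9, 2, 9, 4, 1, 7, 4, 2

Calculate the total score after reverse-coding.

Reversing item 1 with 10 − raw:
Total = (10−0) + 3 + 5 + 0 + 9 + 2 + 9 + 4 + 1 + 7 + 4 + 2
      = 10 + 3 + 5 + 0 + 9 + 2 + 9 + 4 + 1 + 7 + 4 + 2 = 56

56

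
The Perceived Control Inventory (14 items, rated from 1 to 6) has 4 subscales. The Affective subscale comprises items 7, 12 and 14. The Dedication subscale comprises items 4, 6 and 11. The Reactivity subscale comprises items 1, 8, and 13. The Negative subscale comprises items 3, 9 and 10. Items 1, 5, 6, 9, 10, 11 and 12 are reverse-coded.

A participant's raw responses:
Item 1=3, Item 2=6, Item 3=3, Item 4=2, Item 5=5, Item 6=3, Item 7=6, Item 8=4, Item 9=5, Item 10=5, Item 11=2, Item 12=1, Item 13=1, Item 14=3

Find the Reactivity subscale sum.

Reactivity items: 1, 8, 13.
Of these, item 1 is reverse-coded; reverse-coded value = 7 − response.
  item 1: 7 − 3 = 4
  item 8: 4
  item 13: 1
Sum = 4 + 4 + 1 = 9

9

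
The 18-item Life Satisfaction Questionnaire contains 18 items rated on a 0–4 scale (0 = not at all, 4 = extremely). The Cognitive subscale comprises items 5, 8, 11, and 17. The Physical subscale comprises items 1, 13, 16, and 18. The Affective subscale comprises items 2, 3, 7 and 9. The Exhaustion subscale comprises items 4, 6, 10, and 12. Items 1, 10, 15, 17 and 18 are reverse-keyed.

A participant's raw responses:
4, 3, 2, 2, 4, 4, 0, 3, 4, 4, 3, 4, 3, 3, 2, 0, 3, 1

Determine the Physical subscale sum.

6

Physical items: 1, 13, 16, 18.
Of these, items 1 & 18 are reverse-keyed; on a 0–4 scale, reversed = 4 − raw.
  item 1: 4 − 4 = 0
  item 13: 3
  item 16: 0
  item 18: 4 − 1 = 3
Sum = 0 + 3 + 0 + 3 = 6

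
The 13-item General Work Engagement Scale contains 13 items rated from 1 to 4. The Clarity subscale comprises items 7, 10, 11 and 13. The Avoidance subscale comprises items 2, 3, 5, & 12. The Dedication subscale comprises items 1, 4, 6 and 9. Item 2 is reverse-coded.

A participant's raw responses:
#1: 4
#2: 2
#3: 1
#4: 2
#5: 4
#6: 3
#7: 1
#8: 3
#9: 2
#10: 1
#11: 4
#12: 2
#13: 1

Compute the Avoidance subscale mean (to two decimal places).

2.50

Avoidance items: 2, 3, 5, 12.
Of these, item 2 is reverse-coded; reversed = (1+4) − raw = 5 − raw.
  item 2: 5 − 2 = 3
  item 3: 1
  item 5: 4
  item 12: 2
Sum = 3 + 1 + 4 + 2 = 10
Mean = 10 / 4 = 2.50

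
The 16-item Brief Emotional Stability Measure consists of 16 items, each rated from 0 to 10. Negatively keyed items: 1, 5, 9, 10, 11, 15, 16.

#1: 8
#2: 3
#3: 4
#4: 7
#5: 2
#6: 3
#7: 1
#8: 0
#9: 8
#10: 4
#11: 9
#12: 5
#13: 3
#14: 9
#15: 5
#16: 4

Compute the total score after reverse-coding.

65

Apply reverse scoring (on a 0–10 scale, reversed = 10 − raw):
  item 1: 10 − 8 = 2
  item 5: 10 − 2 = 8
  item 9: 10 − 8 = 2
  item 10: 10 − 4 = 6
  item 11: 10 − 9 = 1
  item 15: 10 − 5 = 5
  item 16: 10 − 4 = 6
After reverse-coding: 2, 3, 4, 7, 8, 3, 1, 0, 2, 6, 1, 5, 3, 9, 5, 6
Total = 2 + 3 + 4 + 7 + 8 + 3 + 1 + 0 + 2 + 6 + 1 + 5 + 3 + 9 + 5 + 6 = 65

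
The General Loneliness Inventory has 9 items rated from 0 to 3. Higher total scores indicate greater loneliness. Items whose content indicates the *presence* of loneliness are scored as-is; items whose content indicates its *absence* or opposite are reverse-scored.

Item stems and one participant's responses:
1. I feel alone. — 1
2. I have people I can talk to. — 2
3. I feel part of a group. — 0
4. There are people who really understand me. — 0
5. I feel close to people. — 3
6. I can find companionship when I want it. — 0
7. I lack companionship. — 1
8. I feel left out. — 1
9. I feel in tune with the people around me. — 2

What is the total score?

Items 2, 3, 4, 5, 6, 9 describe the absence/opposite of loneliness → reverse-score.
reversed = (0+3) − raw = 3 − raw.
  item 1: 1
  item 2: 3 − 2 = 1
  item 3: 3 − 0 = 3
  item 4: 3 − 0 = 3
  item 5: 3 − 3 = 0
  item 6: 3 − 0 = 3
  item 7: 1
  item 8: 1
  item 9: 3 − 2 = 1
Total = 1 + 1 + 3 + 3 + 0 + 3 + 1 + 1 + 1 = 14

14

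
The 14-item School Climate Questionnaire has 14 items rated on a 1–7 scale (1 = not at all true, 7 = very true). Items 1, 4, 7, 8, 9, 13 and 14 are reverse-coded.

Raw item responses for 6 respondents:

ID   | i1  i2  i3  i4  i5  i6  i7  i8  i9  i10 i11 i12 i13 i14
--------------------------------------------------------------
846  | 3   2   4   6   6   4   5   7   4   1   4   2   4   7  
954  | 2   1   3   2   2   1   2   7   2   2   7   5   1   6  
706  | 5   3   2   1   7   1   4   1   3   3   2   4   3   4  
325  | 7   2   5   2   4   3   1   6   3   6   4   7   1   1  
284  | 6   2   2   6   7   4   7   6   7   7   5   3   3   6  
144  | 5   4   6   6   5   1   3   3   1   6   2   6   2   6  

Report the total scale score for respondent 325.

66

Respondent 325 raw: 7, 2, 5, 2, 4, 3, 1, 6, 3, 6, 4, 7, 1, 1.
Reverse-coded (reversed = (1+7) − raw = 8 − raw):
  item 1: 8 − 7 = 1
  item 2: 2
  item 3: 5
  item 4: 8 − 2 = 6
  item 5: 4
  item 6: 3
  item 7: 8 − 1 = 7
  item 8: 8 − 6 = 2
  item 9: 8 − 3 = 5
  item 10: 6
  item 11: 4
  item 12: 7
  item 13: 8 − 1 = 7
  item 14: 8 − 1 = 7
Sum = 1 + 2 + 5 + 6 + 4 + 3 + 7 + 2 + 5 + 6 + 4 + 7 + 7 + 7 = 66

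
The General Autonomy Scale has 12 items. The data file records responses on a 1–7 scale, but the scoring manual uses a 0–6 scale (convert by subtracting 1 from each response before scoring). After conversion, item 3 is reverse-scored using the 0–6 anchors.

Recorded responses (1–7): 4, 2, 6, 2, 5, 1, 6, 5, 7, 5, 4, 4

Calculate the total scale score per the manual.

35

Convert to 0–6: 3, 1, 5, 1, 4, 0, 5, 4, 6, 4, 3, 3
Reverse-coded (reverse-coded value = 6 − response):
  item 3: 6 − 5 = 1
Scored: 3, 1, 1, 1, 4, 0, 5, 4, 6, 4, 3, 3
Total = 35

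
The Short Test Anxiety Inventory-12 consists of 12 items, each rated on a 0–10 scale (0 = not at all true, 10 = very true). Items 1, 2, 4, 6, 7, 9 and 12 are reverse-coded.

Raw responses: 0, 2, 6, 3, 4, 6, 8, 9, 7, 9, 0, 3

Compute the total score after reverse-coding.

69

Reversing items 1, 2, 4, 6, 7, 9, & 12 with 10 − raw:
Total = (10−0) + (10−2) + 6 + (10−3) + 4 + (10−6) + (10−8) + 9 + (10−7) + 9 + 0 + (10−3)
      = 10 + 8 + 6 + 7 + 4 + 4 + 2 + 9 + 3 + 9 + 0 + 7 = 69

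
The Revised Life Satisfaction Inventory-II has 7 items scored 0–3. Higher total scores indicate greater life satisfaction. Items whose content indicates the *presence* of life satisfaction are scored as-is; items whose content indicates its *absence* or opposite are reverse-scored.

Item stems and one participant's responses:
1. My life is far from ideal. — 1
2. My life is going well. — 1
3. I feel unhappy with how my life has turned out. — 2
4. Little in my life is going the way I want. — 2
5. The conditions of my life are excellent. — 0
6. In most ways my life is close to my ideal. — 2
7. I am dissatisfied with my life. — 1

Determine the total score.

9

Items 1, 3, 4, 7 describe the absence/opposite of life satisfaction → reverse-score.
reverse-coded value = 3 − response.
  item 1: 3 − 1 = 2
  item 2: 1
  item 3: 3 − 2 = 1
  item 4: 3 − 2 = 1
  item 5: 0
  item 6: 2
  item 7: 3 − 1 = 2
Total = 2 + 1 + 1 + 1 + 0 + 2 + 2 = 9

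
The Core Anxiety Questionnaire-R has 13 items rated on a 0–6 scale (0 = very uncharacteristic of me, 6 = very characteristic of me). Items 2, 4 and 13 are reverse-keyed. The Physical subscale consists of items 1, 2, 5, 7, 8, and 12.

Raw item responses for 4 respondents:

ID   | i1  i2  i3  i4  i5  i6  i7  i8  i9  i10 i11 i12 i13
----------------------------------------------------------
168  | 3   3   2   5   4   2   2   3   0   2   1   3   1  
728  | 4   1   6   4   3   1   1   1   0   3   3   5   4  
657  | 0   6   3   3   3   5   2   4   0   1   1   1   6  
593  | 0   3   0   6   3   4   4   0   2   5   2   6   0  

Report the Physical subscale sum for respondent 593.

16

Respondent 593 raw: 0, 3, 0, 6, 3, 4, 4, 0, 2, 5, 2, 6, 0.
Physical items: 1, 2, 5, 7, 8, 12.
Reverse-coded (reverse-coded value = 6 − response):
  item 1: 0
  item 2: 6 − 3 = 3
  item 5: 3
  item 7: 4
  item 8: 0
  item 12: 6
Sum = 0 + 3 + 3 + 4 + 0 + 6 = 16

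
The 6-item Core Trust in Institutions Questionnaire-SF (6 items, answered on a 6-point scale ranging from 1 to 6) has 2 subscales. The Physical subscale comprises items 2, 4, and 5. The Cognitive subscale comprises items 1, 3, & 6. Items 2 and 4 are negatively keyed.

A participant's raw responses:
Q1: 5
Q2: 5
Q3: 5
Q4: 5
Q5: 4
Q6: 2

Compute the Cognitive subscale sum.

12

Cognitive items: 1, 3, 6.
  item 1: 5
  item 3: 5
  item 6: 2
Sum = 5 + 5 + 2 = 12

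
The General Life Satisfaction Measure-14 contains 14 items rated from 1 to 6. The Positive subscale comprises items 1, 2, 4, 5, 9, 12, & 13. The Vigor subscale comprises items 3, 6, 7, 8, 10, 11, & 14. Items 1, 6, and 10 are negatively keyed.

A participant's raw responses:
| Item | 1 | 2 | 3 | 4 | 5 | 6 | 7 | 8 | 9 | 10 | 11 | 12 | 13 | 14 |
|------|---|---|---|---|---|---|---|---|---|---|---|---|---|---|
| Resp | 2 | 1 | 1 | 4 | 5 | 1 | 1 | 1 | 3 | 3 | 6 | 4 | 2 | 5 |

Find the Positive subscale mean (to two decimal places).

3.43

Positive items: 1, 2, 4, 5, 9, 12, 13.
Of these, item 1 is negatively keyed; reversed = (1+6) − raw = 7 − raw.
  item 1: 7 − 2 = 5
  item 2: 1
  item 4: 4
  item 5: 5
  item 9: 3
  item 12: 4
  item 13: 2
Sum = 5 + 1 + 4 + 5 + 3 + 4 + 2 = 24
Mean = 24 / 7 = 3.43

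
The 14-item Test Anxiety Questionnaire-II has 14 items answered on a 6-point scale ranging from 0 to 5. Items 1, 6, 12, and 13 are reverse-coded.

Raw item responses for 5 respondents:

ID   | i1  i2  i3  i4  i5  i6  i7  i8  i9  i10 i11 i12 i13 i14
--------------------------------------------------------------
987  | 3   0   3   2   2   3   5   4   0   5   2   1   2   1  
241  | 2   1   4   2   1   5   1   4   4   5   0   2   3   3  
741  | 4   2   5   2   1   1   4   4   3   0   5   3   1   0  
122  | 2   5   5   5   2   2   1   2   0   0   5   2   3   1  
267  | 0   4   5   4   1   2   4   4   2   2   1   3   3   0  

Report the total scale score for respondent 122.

37

Respondent 122 raw: 2, 5, 5, 5, 2, 2, 1, 2, 0, 0, 5, 2, 3, 1.
Reverse-coded (reversed = (0+5) − raw = 5 − raw):
  item 1: 5 − 2 = 3
  item 2: 5
  item 3: 5
  item 4: 5
  item 5: 2
  item 6: 5 − 2 = 3
  item 7: 1
  item 8: 2
  item 9: 0
  item 10: 0
  item 11: 5
  item 12: 5 − 2 = 3
  item 13: 5 − 3 = 2
  item 14: 1
Sum = 3 + 5 + 5 + 5 + 2 + 3 + 1 + 2 + 0 + 0 + 5 + 3 + 2 + 1 = 37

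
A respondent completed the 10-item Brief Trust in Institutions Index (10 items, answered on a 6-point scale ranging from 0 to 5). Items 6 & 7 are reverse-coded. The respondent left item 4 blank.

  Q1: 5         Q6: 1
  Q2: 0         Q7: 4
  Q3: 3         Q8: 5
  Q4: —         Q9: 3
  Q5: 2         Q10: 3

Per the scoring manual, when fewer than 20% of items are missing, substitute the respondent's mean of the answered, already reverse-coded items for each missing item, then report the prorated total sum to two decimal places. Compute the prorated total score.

28.89

Reverse-coded (reverse-coded value = 5 − response):
  item 6: 5 − 1 = 4
  item 7: 5 − 4 = 1
Completed scored items (9 of 10): 5, 0, 3, 2, 4, 1, 5, 3, 3; sum = 26.
Person mean = 26 / 9 ≈ 2.8889
Prorated total = (26 / 9) × 10 = 28.89 (to 2 dp)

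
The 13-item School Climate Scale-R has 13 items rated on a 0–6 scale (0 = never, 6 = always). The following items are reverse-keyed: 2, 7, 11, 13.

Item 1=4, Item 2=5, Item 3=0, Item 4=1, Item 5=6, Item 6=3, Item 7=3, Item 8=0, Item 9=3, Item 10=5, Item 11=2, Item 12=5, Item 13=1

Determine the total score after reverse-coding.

Reversing items 2, 7, 11, and 13 with 6 − raw:
Total = 4 + (6−5) + 0 + 1 + 6 + 3 + (6−3) + 0 + 3 + 5 + (6−2) + 5 + (6−1)
      = 4 + 1 + 0 + 1 + 6 + 3 + 3 + 0 + 3 + 5 + 4 + 5 + 5 = 40

40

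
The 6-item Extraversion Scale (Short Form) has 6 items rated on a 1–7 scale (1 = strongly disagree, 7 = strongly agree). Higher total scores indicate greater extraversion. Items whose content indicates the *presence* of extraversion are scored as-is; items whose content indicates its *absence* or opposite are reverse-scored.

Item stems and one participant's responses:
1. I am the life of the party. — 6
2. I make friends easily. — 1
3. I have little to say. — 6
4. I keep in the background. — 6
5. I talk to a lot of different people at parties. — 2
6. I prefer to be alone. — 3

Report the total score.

Items 3, 4, 6 describe the absence/opposite of extraversion → reverse-score.
reversed = (1+7) − raw = 8 − raw.
  item 1: 6
  item 2: 1
  item 3: 8 − 6 = 2
  item 4: 8 − 6 = 2
  item 5: 2
  item 6: 8 − 3 = 5
Total = 6 + 1 + 2 + 2 + 2 + 5 = 18

18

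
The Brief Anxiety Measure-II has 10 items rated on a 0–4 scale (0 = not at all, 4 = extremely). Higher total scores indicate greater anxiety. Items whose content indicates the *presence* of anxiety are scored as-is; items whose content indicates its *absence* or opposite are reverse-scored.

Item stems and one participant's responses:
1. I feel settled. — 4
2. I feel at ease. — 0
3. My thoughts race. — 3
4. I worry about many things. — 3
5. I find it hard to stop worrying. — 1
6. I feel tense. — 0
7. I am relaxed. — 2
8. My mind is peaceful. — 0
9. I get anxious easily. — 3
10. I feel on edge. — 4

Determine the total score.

24

Items 1, 2, 7, 8 describe the absence/opposite of anxiety → reverse-score.
reverse-coded value = 4 − response.
  item 1: 4 − 4 = 0
  item 2: 4 − 0 = 4
  item 3: 3
  item 4: 3
  item 5: 1
  item 6: 0
  item 7: 4 − 2 = 2
  item 8: 4 − 0 = 4
  item 9: 3
  item 10: 4
Total = 0 + 4 + 3 + 3 + 1 + 0 + 2 + 4 + 3 + 4 = 24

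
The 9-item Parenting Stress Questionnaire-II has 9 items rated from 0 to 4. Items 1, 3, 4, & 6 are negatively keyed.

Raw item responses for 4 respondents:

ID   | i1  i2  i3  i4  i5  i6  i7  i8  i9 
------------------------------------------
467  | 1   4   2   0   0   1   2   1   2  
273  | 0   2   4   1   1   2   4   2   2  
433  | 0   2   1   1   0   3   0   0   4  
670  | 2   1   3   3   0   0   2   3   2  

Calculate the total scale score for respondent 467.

Respondent 467 raw: 1, 4, 2, 0, 0, 1, 2, 1, 2.
Reverse-coded (reverse-coded value = 4 − response):
  item 1: 4 − 1 = 3
  item 2: 4
  item 3: 4 − 2 = 2
  item 4: 4 − 0 = 4
  item 5: 0
  item 6: 4 − 1 = 3
  item 7: 2
  item 8: 1
  item 9: 2
Sum = 3 + 4 + 2 + 4 + 0 + 3 + 2 + 1 + 2 = 21

21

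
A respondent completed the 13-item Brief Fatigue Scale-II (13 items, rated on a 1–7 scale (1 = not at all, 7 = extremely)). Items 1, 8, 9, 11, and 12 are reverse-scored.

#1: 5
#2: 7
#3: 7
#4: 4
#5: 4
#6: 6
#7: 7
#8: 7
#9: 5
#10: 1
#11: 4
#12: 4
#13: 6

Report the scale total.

Raw sum = 67. Reverse-scored items: 1, 8, 9, 11, 12; their raw sum = 25.
Each reversal replaces raw with 8 − raw, changing the total by 8 − 2·raw per item.
Total = 67 + 5·8 − 2·25 = 67 + 40 − 50 = 57

57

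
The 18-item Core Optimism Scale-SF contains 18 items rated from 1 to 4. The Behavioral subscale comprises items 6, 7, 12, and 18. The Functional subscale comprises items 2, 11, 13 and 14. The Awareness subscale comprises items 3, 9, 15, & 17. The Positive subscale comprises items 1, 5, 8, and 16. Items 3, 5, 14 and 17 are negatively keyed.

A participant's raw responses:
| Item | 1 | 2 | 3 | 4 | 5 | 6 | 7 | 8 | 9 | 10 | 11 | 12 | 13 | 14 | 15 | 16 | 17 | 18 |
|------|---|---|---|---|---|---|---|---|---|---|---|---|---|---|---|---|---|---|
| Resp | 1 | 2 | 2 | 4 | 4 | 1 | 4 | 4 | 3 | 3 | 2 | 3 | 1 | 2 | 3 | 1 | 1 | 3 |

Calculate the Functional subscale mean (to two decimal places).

Functional items: 2, 11, 13, 14.
Of these, item 14 is negatively keyed; on a 1–4 scale, reversed = 5 − raw.
  item 2: 2
  item 11: 2
  item 13: 1
  item 14: 5 − 2 = 3
Sum = 2 + 2 + 1 + 3 = 8
Mean = 8 / 4 = 2.00

2.00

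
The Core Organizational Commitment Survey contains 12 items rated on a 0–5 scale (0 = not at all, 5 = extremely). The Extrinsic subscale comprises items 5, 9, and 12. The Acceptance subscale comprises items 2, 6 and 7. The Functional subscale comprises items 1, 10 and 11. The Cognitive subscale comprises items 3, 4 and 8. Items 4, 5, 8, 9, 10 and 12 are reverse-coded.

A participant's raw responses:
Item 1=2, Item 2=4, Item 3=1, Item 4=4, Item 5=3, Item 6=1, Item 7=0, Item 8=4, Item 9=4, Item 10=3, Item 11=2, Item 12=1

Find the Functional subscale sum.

Functional items: 1, 10, 11.
Of these, item 10 is reverse-coded; reverse-coded value = 5 − response.
  item 1: 2
  item 10: 5 − 3 = 2
  item 11: 2
Sum = 2 + 2 + 2 = 6

6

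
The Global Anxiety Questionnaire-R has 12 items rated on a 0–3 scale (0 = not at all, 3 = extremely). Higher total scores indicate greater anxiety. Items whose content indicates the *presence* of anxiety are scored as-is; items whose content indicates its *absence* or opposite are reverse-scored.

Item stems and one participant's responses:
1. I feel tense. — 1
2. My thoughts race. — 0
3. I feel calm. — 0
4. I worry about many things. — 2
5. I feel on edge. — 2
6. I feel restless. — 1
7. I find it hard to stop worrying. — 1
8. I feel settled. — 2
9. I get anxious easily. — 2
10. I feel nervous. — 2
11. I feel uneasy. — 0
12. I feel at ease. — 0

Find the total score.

18

Items 3, 8, 12 describe the absence/opposite of anxiety → reverse-score.
reversed = (0+3) − raw = 3 − raw.
  item 1: 1
  item 2: 0
  item 3: 3 − 0 = 3
  item 4: 2
  item 5: 2
  item 6: 1
  item 7: 1
  item 8: 3 − 2 = 1
  item 9: 2
  item 10: 2
  item 11: 0
  item 12: 3 − 0 = 3
Total = 1 + 0 + 3 + 2 + 2 + 1 + 1 + 1 + 2 + 2 + 0 + 3 = 18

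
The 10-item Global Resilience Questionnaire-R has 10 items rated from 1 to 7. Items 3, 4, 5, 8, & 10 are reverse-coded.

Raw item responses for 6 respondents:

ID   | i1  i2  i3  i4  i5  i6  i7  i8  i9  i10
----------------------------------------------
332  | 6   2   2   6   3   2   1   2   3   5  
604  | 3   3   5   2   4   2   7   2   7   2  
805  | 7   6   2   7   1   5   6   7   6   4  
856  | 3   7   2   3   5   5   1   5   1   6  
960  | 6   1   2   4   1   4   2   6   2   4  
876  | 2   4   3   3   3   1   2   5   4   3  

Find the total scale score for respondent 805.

Respondent 805 raw: 7, 6, 2, 7, 1, 5, 6, 7, 6, 4.
Reverse-coded (on a 1–7 scale, reversed = 8 − raw):
  item 1: 7
  item 2: 6
  item 3: 8 − 2 = 6
  item 4: 8 − 7 = 1
  item 5: 8 − 1 = 7
  item 6: 5
  item 7: 6
  item 8: 8 − 7 = 1
  item 9: 6
  item 10: 8 − 4 = 4
Sum = 7 + 6 + 6 + 1 + 7 + 5 + 6 + 1 + 6 + 4 = 49

49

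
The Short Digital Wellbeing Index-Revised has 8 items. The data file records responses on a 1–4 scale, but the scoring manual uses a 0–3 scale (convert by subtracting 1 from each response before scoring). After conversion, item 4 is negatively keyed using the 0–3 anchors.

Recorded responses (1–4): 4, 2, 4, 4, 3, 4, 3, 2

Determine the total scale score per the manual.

15

Convert to 0–3: 3, 1, 3, 3, 2, 3, 2, 1
Reverse-coded (reversed = (0+3) − raw = 3 − raw):
  item 4: 3 − 3 = 0
Scored: 3, 1, 3, 0, 2, 3, 2, 1
Total = 15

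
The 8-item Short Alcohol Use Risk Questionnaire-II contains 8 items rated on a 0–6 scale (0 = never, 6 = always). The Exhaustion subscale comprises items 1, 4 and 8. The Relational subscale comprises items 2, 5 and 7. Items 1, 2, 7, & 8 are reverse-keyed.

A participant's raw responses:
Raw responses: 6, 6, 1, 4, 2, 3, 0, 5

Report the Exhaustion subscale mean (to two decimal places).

1.67

Exhaustion items: 1, 4, 8.
Of these, items 1 and 8 are reverse-keyed; reverse-coded value = 6 − response.
  item 1: 6 − 6 = 0
  item 4: 4
  item 8: 6 − 5 = 1
Sum = 0 + 4 + 1 = 5
Mean = 5 / 3 = 1.67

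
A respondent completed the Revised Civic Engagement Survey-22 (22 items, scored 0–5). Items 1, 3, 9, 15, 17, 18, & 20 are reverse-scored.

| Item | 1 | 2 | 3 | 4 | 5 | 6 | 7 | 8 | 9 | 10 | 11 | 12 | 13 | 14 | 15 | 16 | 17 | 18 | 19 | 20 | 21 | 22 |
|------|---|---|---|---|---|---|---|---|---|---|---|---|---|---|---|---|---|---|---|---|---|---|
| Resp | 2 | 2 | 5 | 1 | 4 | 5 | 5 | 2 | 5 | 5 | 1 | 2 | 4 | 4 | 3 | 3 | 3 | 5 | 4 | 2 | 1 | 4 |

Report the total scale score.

Reversing items 1, 3, 9, 15, 17, 18, and 20 with 5 − raw:
Total = (5−2) + 2 + (5−5) + 1 + 4 + 5 + 5 + 2 + (5−5) + 5 + 1 + 2 + 4 + 4 + (5−3) + 3 + (5−3) + (5−5) + 4 + (5−2) + 1 + 4
      = 3 + 2 + 0 + 1 + 4 + 5 + 5 + 2 + 0 + 5 + 1 + 2 + 4 + 4 + 2 + 3 + 2 + 0 + 4 + 3 + 1 + 4 = 57

57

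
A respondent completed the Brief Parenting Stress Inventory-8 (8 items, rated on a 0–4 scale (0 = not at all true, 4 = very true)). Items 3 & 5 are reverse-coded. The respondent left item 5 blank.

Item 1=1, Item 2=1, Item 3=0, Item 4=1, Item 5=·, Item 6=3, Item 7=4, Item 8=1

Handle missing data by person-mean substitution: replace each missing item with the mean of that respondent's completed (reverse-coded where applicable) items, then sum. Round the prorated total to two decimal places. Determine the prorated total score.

Reverse-coded (reverse-coded value = 4 − response):
  item 3: 4 − 0 = 4
Completed scored items (7 of 8): 1, 1, 4, 1, 3, 4, 1; sum = 15.
Person mean = 15 / 7 ≈ 2.1429
Prorated total = (15 / 7) × 8 = 17.14 (to 2 dp)

17.14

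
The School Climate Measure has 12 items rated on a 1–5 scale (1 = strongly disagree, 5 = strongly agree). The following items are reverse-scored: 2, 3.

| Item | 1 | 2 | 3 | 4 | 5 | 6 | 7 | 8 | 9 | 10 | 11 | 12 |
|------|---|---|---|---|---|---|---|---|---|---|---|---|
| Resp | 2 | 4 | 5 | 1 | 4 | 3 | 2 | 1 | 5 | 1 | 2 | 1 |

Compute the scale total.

Raw sum = 31. Reverse-scored items: 2, 3; their raw sum = 9.
Each reversal replaces raw with 6 − raw, changing the total by 6 − 2·raw per item.
Total = 31 + 2·6 − 2·9 = 31 + 12 − 18 = 25

25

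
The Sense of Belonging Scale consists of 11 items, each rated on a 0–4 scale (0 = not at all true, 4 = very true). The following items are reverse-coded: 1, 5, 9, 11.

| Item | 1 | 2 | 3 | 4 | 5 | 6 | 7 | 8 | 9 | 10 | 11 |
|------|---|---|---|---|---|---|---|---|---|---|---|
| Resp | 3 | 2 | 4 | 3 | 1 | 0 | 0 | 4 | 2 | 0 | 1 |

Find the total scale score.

Raw sum = 20. Reverse-coded items: 1, 5, 9, 11; their raw sum = 7.
Each reversal replaces raw with 4 − raw, changing the total by 4 − 2·raw per item.
Total = 20 + 4·4 − 2·7 = 20 + 16 − 14 = 22

22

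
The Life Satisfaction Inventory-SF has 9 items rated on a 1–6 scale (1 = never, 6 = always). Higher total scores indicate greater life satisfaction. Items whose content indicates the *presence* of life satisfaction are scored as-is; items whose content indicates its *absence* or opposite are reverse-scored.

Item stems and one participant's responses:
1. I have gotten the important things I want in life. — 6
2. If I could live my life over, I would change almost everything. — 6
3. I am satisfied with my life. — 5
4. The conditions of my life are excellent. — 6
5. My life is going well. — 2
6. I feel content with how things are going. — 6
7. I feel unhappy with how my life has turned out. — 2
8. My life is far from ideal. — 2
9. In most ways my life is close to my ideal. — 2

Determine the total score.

Items 2, 7, 8 describe the absence/opposite of life satisfaction → reverse-score.
reversed = (1+6) − raw = 7 − raw.
  item 1: 6
  item 2: 7 − 6 = 1
  item 3: 5
  item 4: 6
  item 5: 2
  item 6: 6
  item 7: 7 − 2 = 5
  item 8: 7 − 2 = 5
  item 9: 2
Total = 6 + 1 + 5 + 6 + 2 + 6 + 5 + 5 + 2 = 38

38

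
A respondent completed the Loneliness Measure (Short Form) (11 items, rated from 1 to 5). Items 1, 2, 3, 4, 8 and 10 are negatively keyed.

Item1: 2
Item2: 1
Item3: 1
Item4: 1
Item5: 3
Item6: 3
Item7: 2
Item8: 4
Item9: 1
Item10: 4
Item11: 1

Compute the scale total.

33

Apply reverse scoring (reverse-coded value = 6 − response):
  item 1: 6 − 2 = 4
  item 2: 6 − 1 = 5
  item 3: 6 − 1 = 5
  item 4: 6 − 1 = 5
  item 8: 6 − 4 = 2
  item 10: 6 − 4 = 2
Scored responses: 4, 5, 5, 5, 3, 3, 2, 2, 1, 2, 1
Total = 4 + 5 + 5 + 5 + 3 + 3 + 2 + 2 + 1 + 2 + 1 = 33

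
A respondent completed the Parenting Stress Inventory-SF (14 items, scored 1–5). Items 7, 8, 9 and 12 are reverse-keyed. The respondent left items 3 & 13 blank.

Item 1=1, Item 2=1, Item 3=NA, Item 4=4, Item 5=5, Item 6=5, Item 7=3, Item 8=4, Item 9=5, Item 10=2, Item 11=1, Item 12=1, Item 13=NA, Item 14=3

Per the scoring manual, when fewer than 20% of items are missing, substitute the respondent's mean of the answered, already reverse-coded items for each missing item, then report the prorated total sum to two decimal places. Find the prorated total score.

Reverse-coded (on a 1–5 scale, reversed = 6 − raw):
  item 7: 6 − 3 = 3
  item 8: 6 − 4 = 2
  item 9: 6 − 5 = 1
  item 12: 6 − 1 = 5
Completed scored items (12 of 14): 1, 1, 4, 5, 5, 3, 2, 1, 2, 1, 5, 3; sum = 33.
Person mean = 33 / 12 ≈ 2.7500
Prorated total = (33 / 12) × 14 = 38.50 (to 2 dp)

38.50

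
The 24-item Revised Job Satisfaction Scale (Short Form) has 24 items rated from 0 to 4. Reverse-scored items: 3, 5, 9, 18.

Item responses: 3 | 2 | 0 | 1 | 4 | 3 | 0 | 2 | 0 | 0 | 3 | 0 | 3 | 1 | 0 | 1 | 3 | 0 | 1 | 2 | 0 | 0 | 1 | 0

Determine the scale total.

38

Raw sum = 30. Reverse-scored items: 3, 5, 9, 18; their raw sum = 4.
Each reversal replaces raw with 4 − raw, changing the total by 4 − 2·raw per item.
Total = 30 + 4·4 − 2·4 = 30 + 16 − 8 = 38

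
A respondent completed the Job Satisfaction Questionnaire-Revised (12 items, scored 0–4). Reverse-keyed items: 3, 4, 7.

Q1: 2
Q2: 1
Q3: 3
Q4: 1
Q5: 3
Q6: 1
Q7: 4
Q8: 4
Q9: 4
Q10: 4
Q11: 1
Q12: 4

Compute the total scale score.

28

Reverse-keyed items use 4 − raw:
  item 3: 4 − 3 = 1
  item 4: 4 − 1 = 3
  item 7: 4 − 4 = 0
After reverse-coding: 2, 1, 1, 3, 3, 1, 0, 4, 4, 4, 1, 4
Total = 2 + 1 + 1 + 3 + 3 + 1 + 0 + 4 + 4 + 4 + 1 + 4 = 28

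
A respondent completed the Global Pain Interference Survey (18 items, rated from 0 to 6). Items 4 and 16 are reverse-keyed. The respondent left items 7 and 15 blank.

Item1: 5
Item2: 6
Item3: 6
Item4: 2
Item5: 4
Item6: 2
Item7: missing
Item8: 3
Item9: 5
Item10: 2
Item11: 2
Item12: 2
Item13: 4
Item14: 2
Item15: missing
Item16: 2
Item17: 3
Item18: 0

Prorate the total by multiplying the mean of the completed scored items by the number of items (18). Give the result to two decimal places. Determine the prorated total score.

Reverse-coded (on a 0–6 scale, reversed = 6 − raw):
  item 4: 6 − 2 = 4
  item 16: 6 − 2 = 4
Completed scored items (16 of 18): 5, 6, 6, 4, 4, 2, 3, 5, 2, 2, 2, 4, 2, 4, 3, 0; sum = 54.
Person mean = 54 / 16 ≈ 3.3750
Prorated total = (54 / 16) × 18 = 60.75 (to 2 dp)

60.75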